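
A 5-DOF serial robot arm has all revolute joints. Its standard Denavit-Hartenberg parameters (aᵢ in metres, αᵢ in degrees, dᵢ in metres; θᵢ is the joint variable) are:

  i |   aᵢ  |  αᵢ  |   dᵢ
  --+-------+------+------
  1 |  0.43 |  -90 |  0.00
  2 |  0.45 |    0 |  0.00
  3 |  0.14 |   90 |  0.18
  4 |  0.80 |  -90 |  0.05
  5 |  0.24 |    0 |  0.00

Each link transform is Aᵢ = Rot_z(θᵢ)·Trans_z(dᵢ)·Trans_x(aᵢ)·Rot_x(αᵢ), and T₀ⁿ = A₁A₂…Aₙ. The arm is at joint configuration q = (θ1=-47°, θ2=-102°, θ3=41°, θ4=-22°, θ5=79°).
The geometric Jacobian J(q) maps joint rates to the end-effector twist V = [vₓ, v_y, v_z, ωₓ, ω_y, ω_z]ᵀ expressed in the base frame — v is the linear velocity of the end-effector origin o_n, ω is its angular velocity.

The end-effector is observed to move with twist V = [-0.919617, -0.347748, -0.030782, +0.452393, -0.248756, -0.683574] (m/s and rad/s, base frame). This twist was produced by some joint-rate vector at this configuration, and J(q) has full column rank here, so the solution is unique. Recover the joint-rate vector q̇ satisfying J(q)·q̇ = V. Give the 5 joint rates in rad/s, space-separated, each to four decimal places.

o_n = [0.5457, -0.7858, 1.1585]
J₁: ẑ×o_n = [0.7858, 0.5457, -0.0000], ω = ẑ
J2: z=[0.7314, 0.6820, 0.0000] o=[0.2933, -0.3145, 0.0000] → [0.7901, -0.8473, -0.5168, 0.7314, 0.6820, 0.0000]
J3: z=[0.7314, 0.6820, 0.0000] o=[0.2295, -0.2461, 0.4402] → [0.4899, -0.5254, -0.6104, 0.7314, 0.6820, 0.0000]
J4: z=[-0.5965, 0.6397, 0.4848] o=[0.4074, -0.1729, 0.5626] → [0.6783, 0.4225, 0.2771, -0.5965, 0.6397, 0.4848]
J5: z=[0.8020, 0.4995, 0.3276] o=[0.4036, -0.6083, 1.2356] → [0.0196, 0.1083, -0.2132, 0.8020, 0.4995, 0.3276]
q̇ = J⁺·V = [-0.6340, 0.1080, -0.4280, -0.4530, 0.5190]

-0.6340 0.1080 -0.4280 -0.4530 0.5190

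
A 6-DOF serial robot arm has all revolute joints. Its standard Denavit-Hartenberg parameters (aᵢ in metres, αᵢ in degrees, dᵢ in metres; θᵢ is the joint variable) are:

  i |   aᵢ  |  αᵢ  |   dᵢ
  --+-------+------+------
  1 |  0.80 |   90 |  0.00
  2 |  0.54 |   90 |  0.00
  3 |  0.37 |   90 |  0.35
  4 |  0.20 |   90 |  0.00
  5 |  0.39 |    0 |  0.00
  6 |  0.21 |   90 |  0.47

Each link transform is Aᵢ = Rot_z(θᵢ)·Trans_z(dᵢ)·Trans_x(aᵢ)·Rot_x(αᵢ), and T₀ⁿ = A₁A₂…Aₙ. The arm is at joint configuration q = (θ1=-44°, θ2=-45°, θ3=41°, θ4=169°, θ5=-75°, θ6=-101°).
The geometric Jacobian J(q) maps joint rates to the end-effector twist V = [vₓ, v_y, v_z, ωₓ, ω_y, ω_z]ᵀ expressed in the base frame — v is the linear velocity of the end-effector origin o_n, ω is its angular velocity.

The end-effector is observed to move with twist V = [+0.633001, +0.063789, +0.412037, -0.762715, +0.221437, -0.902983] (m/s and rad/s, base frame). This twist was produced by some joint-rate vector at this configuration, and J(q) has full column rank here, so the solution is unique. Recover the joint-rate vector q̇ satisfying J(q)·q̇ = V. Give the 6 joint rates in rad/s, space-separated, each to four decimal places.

o_n = [0.0662, -0.8119, -0.9838]
J₁: ẑ×o_n = [0.8119, 0.0662, -0.0000], ω = ẑ
J2: z=[-0.6947, -0.7193, 0.0000] o=[0.5755, -0.5557, 0.0000] → [0.7077, -0.6834, -0.1884, -0.6947, -0.7193, 0.0000]
J3: z=[-0.5087, 0.4912, -0.7071] o=[0.8501, -0.8210, -0.3818] → [-0.2893, 0.2482, 0.3805, -0.5087, 0.4912, -0.7071]
J4: z=[0.8580, 0.2206, -0.4639] o=[0.6455, -0.9608, -0.8268] → [0.0345, 0.4034, 0.2556, 0.8580, 0.2206, -0.4639]
J5: z=[-0.5130, 0.3214, -0.7959] o=[0.6402, -0.7767, -0.7490] → [-0.1035, 0.3364, 0.2026, -0.5130, 0.3214, -0.7959]
J6: z=[-0.5130, 0.3214, -0.7959] o=[0.3143, -0.7668, -0.5350] → [-0.1801, -0.0327, 0.1029, -0.5130, 0.3214, -0.7959]
q̇ = J⁺·V = [0.5210, 0.7300, 0.7360, 0.6060, 0.3430, 0.4390]

0.5210 0.7300 0.7360 0.6060 0.3430 0.4390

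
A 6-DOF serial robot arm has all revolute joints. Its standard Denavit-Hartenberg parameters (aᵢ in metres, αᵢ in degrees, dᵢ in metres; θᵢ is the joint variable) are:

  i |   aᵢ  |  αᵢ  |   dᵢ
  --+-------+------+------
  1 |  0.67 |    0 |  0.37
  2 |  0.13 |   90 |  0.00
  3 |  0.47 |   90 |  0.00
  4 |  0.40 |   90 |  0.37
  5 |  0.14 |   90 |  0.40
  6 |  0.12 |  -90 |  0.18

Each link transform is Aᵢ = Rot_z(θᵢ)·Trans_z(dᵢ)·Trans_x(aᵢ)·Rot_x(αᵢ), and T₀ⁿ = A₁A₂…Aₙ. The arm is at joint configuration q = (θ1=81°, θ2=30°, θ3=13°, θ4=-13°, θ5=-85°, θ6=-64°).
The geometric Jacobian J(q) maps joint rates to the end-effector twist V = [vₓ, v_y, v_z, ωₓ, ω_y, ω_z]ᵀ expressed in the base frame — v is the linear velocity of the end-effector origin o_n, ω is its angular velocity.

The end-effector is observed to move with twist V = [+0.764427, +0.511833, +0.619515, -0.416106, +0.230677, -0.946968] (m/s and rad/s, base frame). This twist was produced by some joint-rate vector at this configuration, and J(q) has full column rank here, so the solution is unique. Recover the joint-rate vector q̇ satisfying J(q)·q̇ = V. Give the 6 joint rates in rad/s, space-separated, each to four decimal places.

o_n = [-0.4925, 1.2743, 0.3547]
J₁: ẑ×o_n = [-1.2743, -0.4925, 0.0000], ω = ẑ
J2: z=[0.0000, 0.0000, 1.0000] o=[0.1048, 0.6618, 0.3700] → [-0.6126, -0.5973, 0.0000, 0.0000, 0.0000, 1.0000]
J3: z=[0.9336, 0.3584, 0.0000] o=[0.0582, 0.7831, 0.3700] → [-0.0055, 0.0143, 0.6559, 0.9336, 0.3584, 0.0000]
J4: z=[-0.0806, 0.2100, -0.9744] o=[-0.1059, 1.2107, 0.4757] → [0.0366, 0.3669, 0.0761, -0.0806, 0.2100, -0.9744]
J5: z=[-0.8311, -0.5538, -0.0506] o=[-0.3558, 1.6106, 0.2029] → [-0.1011, 0.1331, 0.2039, -0.8311, -0.5538, -0.0506]
J6: z=[0.5552, -0.8210, -0.1334] o=[-0.6837, 1.3697, 0.3212] → [-0.0402, -0.0441, 0.1041, 0.5552, -0.8210, -0.1334]
q̇ = J⁺·V = [-0.8590, 0.4480, 0.6710, 0.5650, 0.8990, -0.4500]

-0.8590 0.4480 0.6710 0.5650 0.8990 -0.4500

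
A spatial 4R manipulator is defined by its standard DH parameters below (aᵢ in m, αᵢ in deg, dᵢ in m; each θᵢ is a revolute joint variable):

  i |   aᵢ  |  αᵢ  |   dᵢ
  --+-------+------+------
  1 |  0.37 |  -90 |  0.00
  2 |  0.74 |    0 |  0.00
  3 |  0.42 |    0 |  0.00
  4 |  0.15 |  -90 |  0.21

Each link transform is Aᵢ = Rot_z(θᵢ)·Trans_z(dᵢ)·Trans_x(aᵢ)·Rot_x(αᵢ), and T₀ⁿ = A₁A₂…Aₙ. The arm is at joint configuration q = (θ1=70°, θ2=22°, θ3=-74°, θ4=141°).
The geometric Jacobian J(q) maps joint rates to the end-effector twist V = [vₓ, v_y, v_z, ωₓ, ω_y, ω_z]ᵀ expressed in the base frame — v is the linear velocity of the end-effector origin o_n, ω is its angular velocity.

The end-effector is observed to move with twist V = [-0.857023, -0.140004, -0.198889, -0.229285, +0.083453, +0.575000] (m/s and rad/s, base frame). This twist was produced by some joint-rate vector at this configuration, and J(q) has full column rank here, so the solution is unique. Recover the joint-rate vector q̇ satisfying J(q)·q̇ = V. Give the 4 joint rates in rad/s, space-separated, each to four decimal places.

o_n = [0.2532, 1.3097, -0.0962]
J₁: ẑ×o_n = [-1.3097, 0.2532, 0.0000], ω = ẑ
J2: z=[-0.9397, 0.3420, 0.0000] o=[0.1265, 0.3477, 0.0000] → [-0.0329, -0.0904, -0.9473, -0.9397, 0.3420, 0.0000]
J3: z=[-0.9397, 0.3420, 0.0000] o=[0.3612, 0.9924, -0.2772] → [0.0619, 0.1701, -0.2612, -0.9397, 0.3420, 0.0000]
J4: z=[-0.9397, 0.3420, 0.0000] o=[0.4497, 1.2354, 0.0538] → [-0.0513, -0.1409, -0.0026, -0.9397, 0.3420, 0.0000]
q̇ = J⁺·V = [0.5750, 0.4510, -0.8810, 0.6740]

0.5750 0.4510 -0.8810 0.6740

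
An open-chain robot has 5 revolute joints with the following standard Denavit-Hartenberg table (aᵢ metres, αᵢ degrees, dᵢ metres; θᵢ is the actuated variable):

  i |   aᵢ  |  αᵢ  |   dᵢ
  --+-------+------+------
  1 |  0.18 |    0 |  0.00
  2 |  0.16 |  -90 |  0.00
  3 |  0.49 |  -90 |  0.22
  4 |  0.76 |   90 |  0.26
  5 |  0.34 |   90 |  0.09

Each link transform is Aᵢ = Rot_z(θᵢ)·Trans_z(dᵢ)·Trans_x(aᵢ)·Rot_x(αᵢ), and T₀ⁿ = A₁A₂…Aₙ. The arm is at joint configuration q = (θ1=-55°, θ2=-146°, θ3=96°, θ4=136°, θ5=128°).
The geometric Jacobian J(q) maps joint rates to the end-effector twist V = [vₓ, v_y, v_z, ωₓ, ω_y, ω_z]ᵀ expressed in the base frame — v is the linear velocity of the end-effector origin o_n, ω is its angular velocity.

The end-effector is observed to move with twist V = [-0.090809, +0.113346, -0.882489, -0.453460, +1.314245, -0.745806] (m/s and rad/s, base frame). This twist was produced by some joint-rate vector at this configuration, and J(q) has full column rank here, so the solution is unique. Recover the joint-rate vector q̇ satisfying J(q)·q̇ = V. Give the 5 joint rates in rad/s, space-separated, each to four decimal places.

-0.3120 0.1170 -0.5940 -0.9470 0.6540

o_n = [0.5407, -0.0719, -0.1004]
J₁: ẑ×o_n = [0.0719, 0.5407, -0.0000], ω = ẑ
J2: z=[0.0000, 0.0000, 1.0000] o=[0.1032, -0.1474, 0.0000] → [-0.0755, 0.4375, 0.0000, 0.0000, 0.0000, 1.0000]
J3: z=[-0.3584, -0.9336, 0.0000] o=[-0.0461, -0.0901, 0.0000] → [0.0937, -0.0360, 0.5414, -0.3584, -0.9336, 0.0000]
J4: z=[0.9285, -0.3564, 0.1045] o=[-0.0772, -0.3139, -0.4873] → [-0.1632, -0.2947, 0.4448, 0.9285, -0.3564, 0.1045]
J5: z=[0.3256, 0.6455, -0.6909] o=[0.3001, 0.1068, 0.0836] → [-0.2422, -0.1064, -0.2136, 0.3256, 0.6455, -0.6909]
q̇ = J⁺·V = [-0.3120, 0.1170, -0.5940, -0.9470, 0.6540]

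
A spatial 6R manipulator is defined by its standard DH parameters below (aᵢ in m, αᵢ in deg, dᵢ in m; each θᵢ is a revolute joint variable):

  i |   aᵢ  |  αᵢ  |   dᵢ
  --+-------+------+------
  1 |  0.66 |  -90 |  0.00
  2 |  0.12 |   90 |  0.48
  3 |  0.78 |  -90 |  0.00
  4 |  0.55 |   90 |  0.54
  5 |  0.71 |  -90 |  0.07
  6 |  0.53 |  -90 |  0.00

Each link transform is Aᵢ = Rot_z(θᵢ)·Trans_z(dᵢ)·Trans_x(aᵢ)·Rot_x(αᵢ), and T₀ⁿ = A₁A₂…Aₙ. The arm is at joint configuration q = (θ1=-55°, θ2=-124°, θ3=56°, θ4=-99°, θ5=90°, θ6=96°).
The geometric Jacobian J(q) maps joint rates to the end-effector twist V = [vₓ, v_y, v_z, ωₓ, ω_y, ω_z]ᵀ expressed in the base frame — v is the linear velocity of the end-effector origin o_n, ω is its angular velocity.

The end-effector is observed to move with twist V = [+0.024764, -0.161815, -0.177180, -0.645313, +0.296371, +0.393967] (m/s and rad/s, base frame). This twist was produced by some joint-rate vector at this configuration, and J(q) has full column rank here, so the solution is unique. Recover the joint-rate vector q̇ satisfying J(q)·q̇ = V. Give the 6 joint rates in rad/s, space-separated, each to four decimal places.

-0.4100 -0.5870 -0.7250 -0.7090 -0.8670 -0.6560

o_n = [1.8782, 0.9747, -0.5343]
J₁: ẑ×o_n = [-0.9747, 1.8782, 0.0000], ω = ẑ
J2: z=[0.8192, 0.5736, 0.0000] o=[0.3786, -0.5406, 0.0000] → [-0.3065, 0.4377, 0.3811, 0.8192, 0.5736, 0.0000]
J3: z=[-0.4755, 0.6791, -0.5592] o=[0.7333, -0.2104, 0.0995] → [0.2323, -0.9416, -1.3411, -0.4755, 0.6791, -0.5592]
J4: z=[0.7240, -0.0590, -0.6873] o=[1.1231, 0.3603, 0.4611] → [0.4810, 0.2016, 0.4893, 0.7240, -0.0590, -0.6873]
J5: z=[-0.4192, -0.8289, -0.3704] o=[1.2127, 0.6344, -0.2537] → [0.3586, -0.3641, 0.4090, -0.4192, -0.8289, -0.3704]
J6: z=[0.5478, -0.5563, 0.6248] o=[1.6974, 0.5345, -0.7676] → [-0.4048, -0.0148, 0.3418, 0.5478, -0.5563, 0.6248]
q̇ = J⁺·V = [-0.4100, -0.5870, -0.7250, -0.7090, -0.8670, -0.6560]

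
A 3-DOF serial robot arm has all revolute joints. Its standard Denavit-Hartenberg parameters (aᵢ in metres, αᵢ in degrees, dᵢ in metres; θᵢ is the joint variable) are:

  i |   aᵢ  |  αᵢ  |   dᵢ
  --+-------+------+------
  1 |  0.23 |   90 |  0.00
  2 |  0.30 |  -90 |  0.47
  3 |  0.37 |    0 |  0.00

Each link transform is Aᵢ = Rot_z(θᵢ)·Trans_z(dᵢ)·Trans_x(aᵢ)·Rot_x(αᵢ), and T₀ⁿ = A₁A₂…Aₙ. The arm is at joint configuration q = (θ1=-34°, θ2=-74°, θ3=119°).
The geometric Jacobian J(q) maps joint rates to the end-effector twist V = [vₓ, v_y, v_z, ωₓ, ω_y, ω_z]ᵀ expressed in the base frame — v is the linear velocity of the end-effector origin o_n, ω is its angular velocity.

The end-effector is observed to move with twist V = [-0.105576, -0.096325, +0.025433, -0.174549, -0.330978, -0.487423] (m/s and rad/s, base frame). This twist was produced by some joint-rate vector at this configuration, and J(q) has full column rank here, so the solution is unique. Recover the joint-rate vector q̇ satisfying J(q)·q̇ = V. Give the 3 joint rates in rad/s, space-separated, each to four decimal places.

o_n = [0.1364, -0.2686, -0.1159]
J₁: ẑ×o_n = [0.2686, 0.1364, -0.0000], ω = ẑ
J2: z=[-0.5592, -0.8290, 0.0000] o=[0.1907, -0.1286, 0.0000] → [0.0961, -0.0648, 0.0332, -0.5592, -0.8290, 0.0000]
J3: z=[0.7969, -0.5375, 0.2756] o=[-0.0036, -0.5645, -0.2884] → [-0.1743, -0.0988, 0.3111, 0.7969, -0.5375, 0.2756]
q̇ = J⁺·V = [-0.4990, 0.3720, 0.0420]

-0.4990 0.3720 0.0420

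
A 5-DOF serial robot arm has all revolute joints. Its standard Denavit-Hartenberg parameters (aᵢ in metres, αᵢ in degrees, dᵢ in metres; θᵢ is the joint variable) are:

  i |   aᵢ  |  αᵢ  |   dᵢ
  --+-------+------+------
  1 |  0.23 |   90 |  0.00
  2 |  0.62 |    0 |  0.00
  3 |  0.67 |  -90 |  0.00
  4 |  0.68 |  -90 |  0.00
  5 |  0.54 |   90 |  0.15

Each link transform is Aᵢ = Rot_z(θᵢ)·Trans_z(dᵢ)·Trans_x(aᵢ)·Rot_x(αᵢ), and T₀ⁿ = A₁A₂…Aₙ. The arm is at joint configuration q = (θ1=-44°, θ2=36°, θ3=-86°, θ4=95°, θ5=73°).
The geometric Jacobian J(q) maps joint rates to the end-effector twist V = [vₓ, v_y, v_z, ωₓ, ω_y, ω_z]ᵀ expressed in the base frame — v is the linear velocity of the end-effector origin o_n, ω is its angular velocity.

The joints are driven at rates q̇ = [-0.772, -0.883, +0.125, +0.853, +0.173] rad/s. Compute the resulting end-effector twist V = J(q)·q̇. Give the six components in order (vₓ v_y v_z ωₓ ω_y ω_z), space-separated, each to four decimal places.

o_n = [1.0194, 0.1578, -0.3104]
J₁: ẑ×o_n = [-0.1578, 1.0194, 0.0000], ω = ẑ
J2: z=[-0.6947, -0.7193, 0.0000] o=[0.1654, -0.1598, 0.0000] → [0.2232, -0.2156, 0.3937, -0.6947, -0.7193, 0.0000]
J3: z=[-0.6947, -0.7193, 0.0000] o=[0.5263, -0.5082, 0.3644] → [0.4854, -0.4687, -0.1079, -0.6947, -0.7193, 0.0000]
J4: z=[0.5510, -0.5321, 0.6428] o=[0.8361, -0.8074, -0.1488] → [-0.5344, 0.2068, 0.6294, 0.5510, -0.5321, 0.6428]
J5: z=[-0.5212, 0.3821, 0.7631] o=[1.2792, -0.2936, -0.1034] → [-0.4235, -0.3061, -0.1360, -0.5212, 0.3821, 0.7631]
V = J·q̇ = [-0.5438, -0.5317, 0.1522, 0.9064, 0.1575, -0.0917]

-0.5438 -0.5317 0.1522 0.9064 0.1575 -0.0917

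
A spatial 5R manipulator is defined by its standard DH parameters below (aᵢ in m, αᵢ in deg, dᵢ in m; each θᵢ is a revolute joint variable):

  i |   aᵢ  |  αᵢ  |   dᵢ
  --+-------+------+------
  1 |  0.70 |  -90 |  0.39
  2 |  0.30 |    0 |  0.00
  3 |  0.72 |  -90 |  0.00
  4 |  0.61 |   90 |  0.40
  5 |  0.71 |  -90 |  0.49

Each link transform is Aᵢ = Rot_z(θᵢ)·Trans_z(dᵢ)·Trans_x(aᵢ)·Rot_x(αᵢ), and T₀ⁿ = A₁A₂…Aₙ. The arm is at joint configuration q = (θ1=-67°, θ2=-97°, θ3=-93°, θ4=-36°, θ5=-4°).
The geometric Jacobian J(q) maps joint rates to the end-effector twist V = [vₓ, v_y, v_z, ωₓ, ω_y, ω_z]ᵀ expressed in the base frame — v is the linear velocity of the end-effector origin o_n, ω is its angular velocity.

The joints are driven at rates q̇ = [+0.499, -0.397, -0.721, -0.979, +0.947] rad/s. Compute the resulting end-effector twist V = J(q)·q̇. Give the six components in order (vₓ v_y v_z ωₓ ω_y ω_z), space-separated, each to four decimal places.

o_n = [0.7370, 1.2614, 0.7727]
J₁: ẑ×o_n = [-1.2614, 0.7370, 0.0000], ω = ẑ
J2: z=[0.9205, 0.3907, 0.0000] o=[0.2735, -0.6444, 0.3900] → [0.1495, -0.3523, 1.5731, 0.9205, 0.3907, 0.0000]
J3: z=[0.9205, 0.3907, 0.0000] o=[0.2592, -0.6107, 0.6878] → [0.0332, -0.0782, 1.5366, 0.9205, 0.3907, 0.0000]
J4: z=[-0.0678, 0.1598, 0.9848] o=[-0.0178, 0.0420, 0.5627] → [-1.1673, 0.7576, -0.2034, -0.0678, 0.1598, 0.9848]
J5: z=[0.9709, -0.2167, 0.1021] o=[0.0952, 0.6934, 0.8710] → [-0.0367, 0.1609, 0.6906, 0.9709, -0.2167, 0.1021]
V = J·q̇ = [0.3953, -0.0253, -0.8793, -0.0433, -0.7986, -0.3685]

0.3953 -0.0253 -0.8793 -0.0433 -0.7986 -0.3685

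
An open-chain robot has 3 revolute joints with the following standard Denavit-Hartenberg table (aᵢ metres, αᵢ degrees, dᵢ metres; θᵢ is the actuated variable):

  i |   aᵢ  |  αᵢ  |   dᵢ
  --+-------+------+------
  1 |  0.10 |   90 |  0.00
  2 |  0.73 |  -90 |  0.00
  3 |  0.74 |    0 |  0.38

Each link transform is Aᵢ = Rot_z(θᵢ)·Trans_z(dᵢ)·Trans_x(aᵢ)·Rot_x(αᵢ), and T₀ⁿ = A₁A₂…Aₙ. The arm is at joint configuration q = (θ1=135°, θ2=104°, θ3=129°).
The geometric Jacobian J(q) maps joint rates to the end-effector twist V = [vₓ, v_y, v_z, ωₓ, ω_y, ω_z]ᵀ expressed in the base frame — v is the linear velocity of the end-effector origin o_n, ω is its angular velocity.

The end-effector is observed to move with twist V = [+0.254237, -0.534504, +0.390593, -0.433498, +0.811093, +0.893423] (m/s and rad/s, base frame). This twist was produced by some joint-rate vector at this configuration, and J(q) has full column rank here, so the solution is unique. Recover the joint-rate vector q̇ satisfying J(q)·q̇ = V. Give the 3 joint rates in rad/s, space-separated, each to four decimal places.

o_n = [-0.1714, -0.6419, 0.1645]
J₁: ẑ×o_n = [0.6419, -0.1714, 0.0000], ω = ẑ
J2: z=[0.7071, 0.7071, 0.0000] o=[-0.0707, 0.0707, 0.0000] → [0.1163, -0.1163, -0.4327, 0.7071, 0.7071, 0.0000]
J3: z=[0.6861, -0.6861, -0.2419] o=[0.0542, -0.0542, 0.7083] → [0.2309, 0.4277, -0.5580, 0.6861, -0.6861, -0.2419]
q̇ = J⁺·V = [0.6740, 0.2670, -0.9070]

0.6740 0.2670 -0.9070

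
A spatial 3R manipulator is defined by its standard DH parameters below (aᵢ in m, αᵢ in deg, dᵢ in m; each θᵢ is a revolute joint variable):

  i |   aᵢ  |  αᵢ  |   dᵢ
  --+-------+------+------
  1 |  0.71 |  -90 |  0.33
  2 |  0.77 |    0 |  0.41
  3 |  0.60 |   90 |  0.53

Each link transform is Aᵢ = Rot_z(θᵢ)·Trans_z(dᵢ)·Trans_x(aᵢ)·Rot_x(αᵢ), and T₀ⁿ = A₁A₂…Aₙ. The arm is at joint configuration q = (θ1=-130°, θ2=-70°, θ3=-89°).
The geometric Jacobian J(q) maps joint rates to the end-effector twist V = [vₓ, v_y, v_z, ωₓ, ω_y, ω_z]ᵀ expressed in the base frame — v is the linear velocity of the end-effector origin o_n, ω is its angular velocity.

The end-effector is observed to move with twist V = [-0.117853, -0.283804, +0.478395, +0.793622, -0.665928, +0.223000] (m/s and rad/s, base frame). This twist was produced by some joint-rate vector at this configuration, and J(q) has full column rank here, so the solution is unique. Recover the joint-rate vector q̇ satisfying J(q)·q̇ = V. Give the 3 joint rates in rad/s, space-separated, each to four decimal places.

o_n = [0.4545, -0.9208, 1.2686]
J₁: ẑ×o_n = [0.9208, 0.4545, -0.0000], ω = ẑ
J2: z=[0.7660, -0.6428, 0.0000] o=[-0.4564, -0.5439, 0.3300] → [-0.6033, -0.7190, 0.2968, 0.7660, -0.6428, 0.0000]
J3: z=[0.7660, -0.6428, 0.0000] o=[-0.3116, -1.0092, 1.0536] → [-0.1382, -0.1647, 0.5601, 0.7660, -0.6428, 0.0000]
q̇ = J⁺·V = [0.2230, 0.3870, 0.6490]

0.2230 0.3870 0.6490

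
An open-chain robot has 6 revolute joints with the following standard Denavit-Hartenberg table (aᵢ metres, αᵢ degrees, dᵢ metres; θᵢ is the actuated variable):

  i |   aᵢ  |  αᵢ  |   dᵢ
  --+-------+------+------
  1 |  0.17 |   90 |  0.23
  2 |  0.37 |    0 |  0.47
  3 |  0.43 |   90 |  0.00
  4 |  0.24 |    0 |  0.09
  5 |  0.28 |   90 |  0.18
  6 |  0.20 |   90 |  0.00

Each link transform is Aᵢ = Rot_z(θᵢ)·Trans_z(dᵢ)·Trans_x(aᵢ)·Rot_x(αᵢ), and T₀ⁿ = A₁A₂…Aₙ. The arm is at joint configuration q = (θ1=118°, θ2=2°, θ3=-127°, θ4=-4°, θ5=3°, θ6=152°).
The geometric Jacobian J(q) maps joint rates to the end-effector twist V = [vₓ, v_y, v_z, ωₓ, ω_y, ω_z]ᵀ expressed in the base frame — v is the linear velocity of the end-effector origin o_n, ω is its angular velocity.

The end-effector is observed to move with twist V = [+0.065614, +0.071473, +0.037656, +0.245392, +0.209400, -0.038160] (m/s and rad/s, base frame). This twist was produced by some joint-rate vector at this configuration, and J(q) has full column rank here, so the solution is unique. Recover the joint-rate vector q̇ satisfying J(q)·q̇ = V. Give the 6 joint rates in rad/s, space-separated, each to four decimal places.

0.0140 0.4210 -0.2640 0.4090 -0.4960 -0.1580

o_n = [0.4932, 0.0340, -0.1814]
J₁: ẑ×o_n = [-0.0340, 0.4932, 0.0000], ω = ẑ
J2: z=[0.8829, 0.4695, 0.0000] o=[-0.0798, 0.1501, 0.2300] → [-0.1931, 0.3633, -0.3716, 0.8829, 0.4695, 0.0000]
J3: z=[0.8829, 0.4695, 0.0000] o=[0.1616, 0.6972, 0.2429] → [-0.1992, 0.3747, -0.7414, 0.8829, 0.4695, 0.0000]
J4: z=[0.3846, -0.7233, 0.5736] o=[0.2774, 0.4795, -0.1093] → [0.3077, 0.1515, -0.0152, 0.3846, -0.7233, 0.5736]
J5: z=[0.3846, -0.7233, 0.5736] o=[0.3617, 0.2853, -0.2538] → [0.0918, 0.0476, -0.0015, 0.3846, -0.7233, 0.5736]
J6: z=[-0.8875, -0.4606, 0.0143] o=[0.5020, 0.0110, -0.3799] → [-0.0917, 0.1760, -0.0244, -0.8875, -0.4606, 0.0143]
q̇ = J⁺·V = [0.0140, 0.4210, -0.2640, 0.4090, -0.4960, -0.1580]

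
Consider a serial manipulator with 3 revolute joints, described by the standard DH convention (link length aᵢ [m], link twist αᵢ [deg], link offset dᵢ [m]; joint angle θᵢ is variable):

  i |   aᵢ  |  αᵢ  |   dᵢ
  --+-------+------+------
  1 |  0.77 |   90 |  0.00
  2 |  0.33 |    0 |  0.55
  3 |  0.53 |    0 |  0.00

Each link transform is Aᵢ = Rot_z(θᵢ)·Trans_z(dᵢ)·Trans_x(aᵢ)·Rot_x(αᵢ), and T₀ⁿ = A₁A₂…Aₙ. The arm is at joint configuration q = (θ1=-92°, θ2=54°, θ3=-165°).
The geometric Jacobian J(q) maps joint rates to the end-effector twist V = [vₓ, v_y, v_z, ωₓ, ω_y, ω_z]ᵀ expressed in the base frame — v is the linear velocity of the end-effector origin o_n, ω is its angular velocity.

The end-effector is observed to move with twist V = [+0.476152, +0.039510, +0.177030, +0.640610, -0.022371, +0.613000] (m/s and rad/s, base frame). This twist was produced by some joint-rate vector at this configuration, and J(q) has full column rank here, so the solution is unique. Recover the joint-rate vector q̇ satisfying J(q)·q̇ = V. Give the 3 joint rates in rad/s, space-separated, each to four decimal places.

0.6130 0.2850 -0.9260

o_n = [-0.5767, -0.7544, -0.2278]
J₁: ẑ×o_n = [0.7544, -0.5767, 0.0000], ω = ẑ
J2: z=[-0.9994, 0.0349, 0.0000] o=[-0.0269, -0.7695, 0.0000] → [-0.0080, -0.2277, 0.0040, -0.9994, 0.0349, 0.0000]
J3: z=[-0.9994, 0.0349, 0.0000] o=[-0.5833, -0.9442, 0.2670] → [-0.0173, -0.4945, -0.1899, -0.9994, 0.0349, 0.0000]
q̇ = J⁺·V = [0.6130, 0.2850, -0.9260]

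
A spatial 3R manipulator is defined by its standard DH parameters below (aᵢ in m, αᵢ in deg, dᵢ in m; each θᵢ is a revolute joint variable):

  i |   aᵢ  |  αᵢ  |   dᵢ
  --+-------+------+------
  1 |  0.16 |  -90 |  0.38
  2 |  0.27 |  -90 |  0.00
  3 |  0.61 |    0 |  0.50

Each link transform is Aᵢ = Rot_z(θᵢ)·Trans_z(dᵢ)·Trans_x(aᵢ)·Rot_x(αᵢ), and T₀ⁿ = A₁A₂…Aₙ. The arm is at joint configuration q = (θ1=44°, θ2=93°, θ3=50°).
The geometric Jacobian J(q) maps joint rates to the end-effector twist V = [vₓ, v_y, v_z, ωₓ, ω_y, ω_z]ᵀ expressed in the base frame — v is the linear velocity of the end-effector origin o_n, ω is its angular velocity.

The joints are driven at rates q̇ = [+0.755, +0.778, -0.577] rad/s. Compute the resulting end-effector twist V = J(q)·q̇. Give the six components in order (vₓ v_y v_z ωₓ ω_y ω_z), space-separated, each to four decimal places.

-0.0728 -0.1483 0.1462 -0.1260 0.9599 0.7248

o_n = [0.0556, -0.5959, -0.2550]
J₁: ẑ×o_n = [0.5959, 0.0556, -0.0000], ω = ẑ
J2: z=[-0.6947, 0.7193, 0.0000] o=[0.1151, 0.1111, 0.3800] → [-0.4568, -0.4411, 0.5340, -0.6947, 0.7193, 0.0000]
J3: z=[-0.7184, -0.6937, 0.0523] o=[0.1049, 0.1013, 0.1104] → [0.2900, -0.2651, 0.4666, -0.7184, -0.6937, 0.0523]
V = J·q̇ = [-0.0728, -0.1483, 0.1462, -0.1260, 0.9599, 0.7248]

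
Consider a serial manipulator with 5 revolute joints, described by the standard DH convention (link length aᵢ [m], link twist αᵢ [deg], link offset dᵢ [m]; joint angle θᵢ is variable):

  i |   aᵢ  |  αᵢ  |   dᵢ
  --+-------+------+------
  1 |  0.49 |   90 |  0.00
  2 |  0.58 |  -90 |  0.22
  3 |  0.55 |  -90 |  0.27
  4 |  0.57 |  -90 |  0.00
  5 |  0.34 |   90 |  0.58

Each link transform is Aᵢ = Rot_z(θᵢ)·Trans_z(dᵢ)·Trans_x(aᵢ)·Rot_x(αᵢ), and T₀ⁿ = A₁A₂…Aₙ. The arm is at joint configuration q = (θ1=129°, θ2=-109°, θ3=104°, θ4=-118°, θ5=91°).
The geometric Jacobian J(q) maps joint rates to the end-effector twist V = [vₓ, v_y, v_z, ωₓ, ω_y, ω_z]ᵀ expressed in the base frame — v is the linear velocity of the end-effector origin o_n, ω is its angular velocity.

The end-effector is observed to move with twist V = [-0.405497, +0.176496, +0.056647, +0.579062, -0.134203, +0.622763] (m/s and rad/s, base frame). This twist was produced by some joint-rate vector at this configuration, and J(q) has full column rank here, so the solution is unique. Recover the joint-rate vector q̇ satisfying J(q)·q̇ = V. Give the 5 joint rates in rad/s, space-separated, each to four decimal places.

0.0160 0.8930 -0.9670 0.2810 0.6950

o_n = [-1.2747, 0.5637, -1.0166]
J₁: ẑ×o_n = [-0.5637, -1.2747, 0.0000], ω = ẑ
J2: z=[0.7771, 0.6293, 0.0000] o=[-0.3084, 0.3808, 0.0000] → [-0.6398, 0.7901, 0.7502, 0.7771, 0.6293, 0.0000]
J3: z=[-0.5950, 0.7348, -0.3256] o=[-0.0186, 0.3725, -0.5484] → [-0.2818, 0.1303, 0.8092, -0.5950, 0.7348, -0.3256]
J4: z=[-0.0108, 0.3977, 0.9174] o=[-0.6212, 0.2687, -0.5105] → [-0.4719, -0.6050, 0.2567, -0.0108, 0.3977, 0.9174]
J5: z=[-0.9889, -0.1401, 0.0491] o=[-0.7056, 0.7856, -0.7356] → [0.0503, -0.3059, 0.1397, -0.9889, -0.1401, 0.0491]
q̇ = J⁺·V = [0.0160, 0.8930, -0.9670, 0.2810, 0.6950]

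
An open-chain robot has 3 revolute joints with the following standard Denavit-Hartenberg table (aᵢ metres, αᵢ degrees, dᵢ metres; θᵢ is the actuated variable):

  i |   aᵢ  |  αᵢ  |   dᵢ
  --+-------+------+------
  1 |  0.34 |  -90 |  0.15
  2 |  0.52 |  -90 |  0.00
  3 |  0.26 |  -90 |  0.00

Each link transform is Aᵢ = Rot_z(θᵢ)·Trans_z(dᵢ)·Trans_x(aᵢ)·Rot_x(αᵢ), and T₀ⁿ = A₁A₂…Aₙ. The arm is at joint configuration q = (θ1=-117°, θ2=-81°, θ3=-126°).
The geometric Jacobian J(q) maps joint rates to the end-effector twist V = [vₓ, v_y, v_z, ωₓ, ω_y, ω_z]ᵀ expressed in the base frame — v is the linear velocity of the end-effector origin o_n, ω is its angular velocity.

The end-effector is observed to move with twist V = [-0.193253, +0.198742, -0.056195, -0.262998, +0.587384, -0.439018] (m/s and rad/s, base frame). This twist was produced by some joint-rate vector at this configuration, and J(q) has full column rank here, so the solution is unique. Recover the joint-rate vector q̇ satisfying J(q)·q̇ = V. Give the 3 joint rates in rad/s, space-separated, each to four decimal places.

o_n = [0.0070, -0.4496, 0.5127]
J₁: ẑ×o_n = [0.4496, 0.0070, -0.0000], ω = ẑ
J2: z=[0.8910, -0.4540, 0.0000] o=[-0.1544, -0.3029, 0.1500] → [-0.1646, -0.3231, -0.0574, 0.8910, -0.4540, 0.0000]
J3: z=[-0.4484, -0.8800, -0.1564] o=[-0.1913, -0.3754, 0.6636] → [0.1212, -0.0987, 0.2078, -0.4484, -0.8800, -0.1564]
q̇ = J⁺·V = [-0.5030, -0.5010, -0.4090]

-0.5030 -0.5010 -0.4090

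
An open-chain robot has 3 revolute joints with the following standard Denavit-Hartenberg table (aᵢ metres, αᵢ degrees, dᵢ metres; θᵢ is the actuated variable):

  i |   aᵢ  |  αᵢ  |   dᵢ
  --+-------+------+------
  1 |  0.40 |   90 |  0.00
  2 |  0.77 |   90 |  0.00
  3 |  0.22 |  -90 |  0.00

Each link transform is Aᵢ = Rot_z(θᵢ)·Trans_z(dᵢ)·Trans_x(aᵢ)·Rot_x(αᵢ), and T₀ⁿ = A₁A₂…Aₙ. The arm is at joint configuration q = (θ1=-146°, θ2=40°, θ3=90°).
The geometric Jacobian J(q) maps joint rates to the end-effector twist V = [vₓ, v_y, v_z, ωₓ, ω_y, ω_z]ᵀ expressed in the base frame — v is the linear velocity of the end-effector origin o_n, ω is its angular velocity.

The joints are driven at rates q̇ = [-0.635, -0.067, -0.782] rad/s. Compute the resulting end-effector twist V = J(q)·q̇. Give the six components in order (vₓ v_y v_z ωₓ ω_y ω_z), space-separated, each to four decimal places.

o_n = [-0.9436, -0.3711, 0.4949]
J₁: ẑ×o_n = [0.3711, -0.9436, 0.0000], ω = ẑ
J2: z=[-0.5592, 0.8290, 0.0000] o=[-0.3316, -0.2237, 0.0000] → [0.4103, 0.2768, 0.5899, -0.5592, 0.8290, 0.0000]
J3: z=[-0.5329, -0.3594, -0.7660] o=[-0.8206, -0.5535, 0.4949] → [0.1397, 0.0942, -0.1414, -0.5329, -0.3594, -0.7660]
V = J·q̇ = [-0.3724, 0.5070, 0.0711, 0.4542, 0.2255, -0.0360]

-0.3724 0.5070 0.0711 0.4542 0.2255 -0.0360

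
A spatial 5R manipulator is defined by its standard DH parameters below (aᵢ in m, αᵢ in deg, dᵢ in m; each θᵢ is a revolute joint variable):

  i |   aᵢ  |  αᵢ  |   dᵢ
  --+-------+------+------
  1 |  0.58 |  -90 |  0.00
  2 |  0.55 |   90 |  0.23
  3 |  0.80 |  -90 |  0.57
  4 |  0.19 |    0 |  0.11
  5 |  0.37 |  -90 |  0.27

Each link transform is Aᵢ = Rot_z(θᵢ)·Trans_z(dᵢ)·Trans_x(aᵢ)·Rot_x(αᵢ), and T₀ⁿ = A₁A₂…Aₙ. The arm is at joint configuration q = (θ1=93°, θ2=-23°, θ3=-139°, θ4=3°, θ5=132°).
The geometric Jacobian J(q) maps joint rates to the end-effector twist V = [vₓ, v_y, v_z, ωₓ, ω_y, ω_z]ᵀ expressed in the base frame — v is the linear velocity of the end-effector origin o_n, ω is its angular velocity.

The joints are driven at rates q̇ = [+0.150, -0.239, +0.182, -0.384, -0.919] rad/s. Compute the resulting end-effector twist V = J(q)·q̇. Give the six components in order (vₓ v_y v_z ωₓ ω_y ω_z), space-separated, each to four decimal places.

0.1774 -0.0062 -0.2669 -0.6985 -0.8958 -0.0165

o_n = [0.4975, 0.7204, 0.3723]
J₁: ẑ×o_n = [-0.7204, 0.4975, 0.0000], ω = ẑ
J2: z=[-0.9986, -0.0523, 0.0000] o=[-0.0304, 0.5792, 0.0000] → [-0.0195, 0.3718, -0.1133, -0.9986, -0.0523, 0.0000]
J3: z=[0.0204, -0.3902, 0.9205] o=[-0.2865, 1.0728, 0.2149] → [0.2630, 0.7184, 0.2987, 0.0204, -0.3902, 0.9205]
J4: z=[0.7221, 0.6426, 0.2563] o=[0.2783, 0.3228, 0.5037] → [-0.1863, 0.1510, 0.1463, 0.7221, 0.6426, 0.2563]
J5: z=[0.7221, 0.6426, 0.2563] o=[0.4888, 0.2722, 0.4668] → [-0.1756, 0.0704, 0.3180, 0.7221, 0.6426, 0.2563]
V = J·q̇ = [0.1774, -0.0062, -0.2669, -0.6985, -0.8958, -0.0165]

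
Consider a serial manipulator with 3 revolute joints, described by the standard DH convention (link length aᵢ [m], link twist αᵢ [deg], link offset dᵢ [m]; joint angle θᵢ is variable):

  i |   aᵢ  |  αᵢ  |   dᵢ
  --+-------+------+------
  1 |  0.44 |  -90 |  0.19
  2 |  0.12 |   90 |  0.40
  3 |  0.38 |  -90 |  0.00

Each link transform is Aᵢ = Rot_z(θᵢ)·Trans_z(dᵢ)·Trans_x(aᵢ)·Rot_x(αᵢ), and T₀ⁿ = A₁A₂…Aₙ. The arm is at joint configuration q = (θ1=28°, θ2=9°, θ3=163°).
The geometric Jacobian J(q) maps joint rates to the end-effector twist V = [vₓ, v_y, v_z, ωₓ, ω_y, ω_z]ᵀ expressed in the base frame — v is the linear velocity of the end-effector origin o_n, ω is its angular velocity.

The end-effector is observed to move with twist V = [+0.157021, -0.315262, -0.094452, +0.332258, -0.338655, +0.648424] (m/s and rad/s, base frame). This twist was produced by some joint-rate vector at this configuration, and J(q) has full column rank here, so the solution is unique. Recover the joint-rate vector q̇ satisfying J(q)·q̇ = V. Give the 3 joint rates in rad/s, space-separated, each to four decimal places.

-0.2000 -0.4550 0.8590

o_n = [-0.0637, 0.5450, 0.2281]
J₁: ẑ×o_n = [-0.5450, -0.0637, 0.0000], ω = ẑ
J2: z=[-0.4695, 0.8829, 0.0000] o=[0.3885, 0.2066, 0.1900] → [0.0336, 0.0179, 0.2404, -0.4695, 0.8829, 0.0000]
J3: z=[0.1381, 0.0734, 0.9877] o=[0.3054, 0.6154, 0.1712] → [0.0737, -0.3724, 0.0174, 0.1381, 0.0734, 0.9877]
q̇ = J⁺·V = [-0.2000, -0.4550, 0.8590]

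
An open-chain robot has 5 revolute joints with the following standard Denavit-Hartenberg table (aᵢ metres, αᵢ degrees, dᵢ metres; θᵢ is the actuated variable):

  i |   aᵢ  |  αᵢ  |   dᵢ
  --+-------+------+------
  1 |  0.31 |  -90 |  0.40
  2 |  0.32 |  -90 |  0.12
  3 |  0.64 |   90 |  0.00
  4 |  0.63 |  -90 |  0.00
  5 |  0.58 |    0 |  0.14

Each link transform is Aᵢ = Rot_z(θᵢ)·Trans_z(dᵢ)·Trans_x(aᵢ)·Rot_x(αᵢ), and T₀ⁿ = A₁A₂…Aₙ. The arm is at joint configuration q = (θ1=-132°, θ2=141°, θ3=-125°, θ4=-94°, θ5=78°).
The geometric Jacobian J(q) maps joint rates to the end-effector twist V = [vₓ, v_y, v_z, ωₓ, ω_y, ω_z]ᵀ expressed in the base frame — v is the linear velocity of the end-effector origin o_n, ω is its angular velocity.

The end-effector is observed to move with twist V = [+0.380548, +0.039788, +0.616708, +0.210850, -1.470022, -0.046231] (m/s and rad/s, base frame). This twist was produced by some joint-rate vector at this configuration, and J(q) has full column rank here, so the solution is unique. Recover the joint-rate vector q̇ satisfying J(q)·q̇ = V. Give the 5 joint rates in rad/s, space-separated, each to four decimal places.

o_n = [0.4380, -1.0695, -0.4208]
J₁: ẑ×o_n = [1.0695, 0.4380, -0.0000], ω = ẑ
J2: z=[0.7431, -0.6691, 0.0000] o=[-0.2074, -0.2304, 0.4000] → [0.5492, 0.6100, -0.1917, 0.7431, -0.6691, 0.0000]
J3: z=[0.4211, 0.4677, 0.7771] o=[0.0482, -0.1259, 0.1986] → [0.4437, 0.5638, -0.5797, 0.4211, 0.4677, 0.7771]
J4: z=[-0.8522, -0.0893, 0.5155] o=[0.2469, -0.6887, 0.4296] → [0.2723, -0.6262, 0.3416, -0.8522, -0.0893, 0.5155]
J5: z=[0.2804, -0.9099, 0.3059] o=[-0.0314, -0.9439, -0.0746] → [0.3534, 0.2406, 0.3919, 0.2804, -0.9099, 0.3059]
q̇ = J⁺·V = [-0.1670, 0.6140, -0.4420, 0.3660, 0.9010]

-0.1670 0.6140 -0.4420 0.3660 0.9010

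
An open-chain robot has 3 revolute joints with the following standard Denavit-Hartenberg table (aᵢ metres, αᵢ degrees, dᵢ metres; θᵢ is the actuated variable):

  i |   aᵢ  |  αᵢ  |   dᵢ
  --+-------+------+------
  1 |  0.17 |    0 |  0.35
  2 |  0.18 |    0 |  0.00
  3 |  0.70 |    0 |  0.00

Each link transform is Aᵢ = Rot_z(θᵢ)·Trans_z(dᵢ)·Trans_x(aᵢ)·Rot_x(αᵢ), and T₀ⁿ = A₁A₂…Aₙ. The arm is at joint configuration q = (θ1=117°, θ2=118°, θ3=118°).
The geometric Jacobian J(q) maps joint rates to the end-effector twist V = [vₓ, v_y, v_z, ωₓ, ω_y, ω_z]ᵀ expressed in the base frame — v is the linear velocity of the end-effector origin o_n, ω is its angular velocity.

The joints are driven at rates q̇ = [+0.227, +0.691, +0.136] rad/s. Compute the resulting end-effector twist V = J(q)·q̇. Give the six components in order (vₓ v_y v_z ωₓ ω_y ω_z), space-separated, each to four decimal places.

0.1909 0.6200 0.0000 0.0000 0.0000 1.0540

o_n = [0.5144, -0.0813, 0.3500]
J₁: ẑ×o_n = [0.0813, 0.5144, -0.0000], ω = ẑ
J2: z=[0.0000, 0.0000, 1.0000] o=[-0.0772, 0.1515, 0.3500] → [0.2328, 0.5915, -0.0000, 0.0000, 0.0000, 1.0000]
J3: z=[0.0000, 0.0000, 1.0000] o=[-0.1804, 0.0040, 0.3500] → [0.0853, 0.6948, -0.0000, 0.0000, 0.0000, 1.0000]
V = J·q̇ = [0.1909, 0.6200, 0.0000, 0.0000, 0.0000, 1.0540]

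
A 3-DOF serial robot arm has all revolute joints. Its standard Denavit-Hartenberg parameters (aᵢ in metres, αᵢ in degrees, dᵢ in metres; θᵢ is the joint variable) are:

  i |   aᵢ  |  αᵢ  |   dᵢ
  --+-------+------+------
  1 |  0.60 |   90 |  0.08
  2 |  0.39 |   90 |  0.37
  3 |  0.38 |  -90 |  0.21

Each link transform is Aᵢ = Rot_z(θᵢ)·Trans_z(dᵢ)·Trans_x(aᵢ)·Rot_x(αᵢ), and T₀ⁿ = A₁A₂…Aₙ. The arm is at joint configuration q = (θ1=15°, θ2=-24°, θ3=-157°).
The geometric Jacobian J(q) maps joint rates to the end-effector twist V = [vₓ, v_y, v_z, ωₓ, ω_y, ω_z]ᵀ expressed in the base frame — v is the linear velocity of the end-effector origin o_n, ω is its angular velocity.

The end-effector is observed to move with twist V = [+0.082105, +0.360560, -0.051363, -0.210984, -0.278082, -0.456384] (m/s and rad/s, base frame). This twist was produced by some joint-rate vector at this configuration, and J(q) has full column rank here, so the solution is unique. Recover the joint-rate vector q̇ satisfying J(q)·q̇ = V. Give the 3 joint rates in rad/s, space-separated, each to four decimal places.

0.1630 0.2140 0.6780

o_n = [0.5899, -0.0713, -0.1282]
J₁: ẑ×o_n = [0.0713, 0.5899, -0.0000], ω = ẑ
J2: z=[0.2588, -0.9659, 0.0000] o=[0.5796, 0.1553, 0.0800] → [0.2011, 0.0539, -0.0487, 0.2588, -0.9659, 0.0000]
J3: z=[-0.3929, -0.1053, -0.9135] o=[1.0195, -0.1099, -0.0786] → [0.0405, 0.3730, -0.0604, -0.3929, -0.1053, -0.9135]
q̇ = J⁺·V = [0.1630, 0.2140, 0.6780]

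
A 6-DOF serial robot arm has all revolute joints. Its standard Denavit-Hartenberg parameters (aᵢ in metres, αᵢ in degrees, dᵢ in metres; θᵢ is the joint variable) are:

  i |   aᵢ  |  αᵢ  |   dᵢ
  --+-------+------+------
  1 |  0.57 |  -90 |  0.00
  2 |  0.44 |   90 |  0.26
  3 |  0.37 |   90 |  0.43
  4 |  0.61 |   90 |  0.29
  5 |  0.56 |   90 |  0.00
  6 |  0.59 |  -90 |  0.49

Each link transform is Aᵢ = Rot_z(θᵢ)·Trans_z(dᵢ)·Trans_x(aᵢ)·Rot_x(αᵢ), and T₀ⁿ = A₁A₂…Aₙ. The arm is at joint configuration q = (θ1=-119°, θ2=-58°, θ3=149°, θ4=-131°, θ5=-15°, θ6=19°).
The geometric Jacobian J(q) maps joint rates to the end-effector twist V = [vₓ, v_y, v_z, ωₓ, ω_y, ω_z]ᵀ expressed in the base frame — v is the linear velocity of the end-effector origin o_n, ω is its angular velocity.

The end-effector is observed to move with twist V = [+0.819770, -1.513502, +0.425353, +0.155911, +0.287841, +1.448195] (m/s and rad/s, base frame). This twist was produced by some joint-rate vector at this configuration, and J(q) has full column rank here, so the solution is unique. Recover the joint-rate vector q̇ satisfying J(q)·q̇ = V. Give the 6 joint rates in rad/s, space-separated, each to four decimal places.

0.4740 -0.5300 0.6970 0.3550 0.2810 -0.4480

o_n = [-1.2469, -1.0999, 0.4181]
J₁: ẑ×o_n = [1.0999, -1.2469, 0.0000], ω = ẑ
J2: z=[0.8746, -0.4848, 0.0000] o=[-0.2763, -0.4985, 0.0000] → [-0.2027, -0.3657, -0.9965, 0.8746, -0.4848, 0.0000]
J3: z=[0.4111, 0.7417, 0.5299] o=[-0.1620, -0.8285, 0.3731] → [0.1771, -0.5934, 0.6931, 0.4111, 0.7417, 0.5299]
J4: z=[0.6174, -0.6543, 0.4368] o=[0.2630, -0.4550, 0.3320] → [0.2254, -0.7126, -1.3860, 0.6174, -0.6543, 0.4368]
J5: z=[-0.2364, 0.3752, 0.8963] o=[-0.0157, -1.0452, 0.5057] → [0.0161, -1.1242, 0.4749, -0.2364, 0.3752, 0.8963]
J6: z=[-0.4021, 0.8019, -0.4418] o=[-0.5110, -1.3056, 0.4840] → [0.0380, 0.2986, 0.5074, -0.4021, 0.8019, -0.4418]
q̇ = J⁺·V = [0.4740, -0.5300, 0.6970, 0.3550, 0.2810, -0.4480]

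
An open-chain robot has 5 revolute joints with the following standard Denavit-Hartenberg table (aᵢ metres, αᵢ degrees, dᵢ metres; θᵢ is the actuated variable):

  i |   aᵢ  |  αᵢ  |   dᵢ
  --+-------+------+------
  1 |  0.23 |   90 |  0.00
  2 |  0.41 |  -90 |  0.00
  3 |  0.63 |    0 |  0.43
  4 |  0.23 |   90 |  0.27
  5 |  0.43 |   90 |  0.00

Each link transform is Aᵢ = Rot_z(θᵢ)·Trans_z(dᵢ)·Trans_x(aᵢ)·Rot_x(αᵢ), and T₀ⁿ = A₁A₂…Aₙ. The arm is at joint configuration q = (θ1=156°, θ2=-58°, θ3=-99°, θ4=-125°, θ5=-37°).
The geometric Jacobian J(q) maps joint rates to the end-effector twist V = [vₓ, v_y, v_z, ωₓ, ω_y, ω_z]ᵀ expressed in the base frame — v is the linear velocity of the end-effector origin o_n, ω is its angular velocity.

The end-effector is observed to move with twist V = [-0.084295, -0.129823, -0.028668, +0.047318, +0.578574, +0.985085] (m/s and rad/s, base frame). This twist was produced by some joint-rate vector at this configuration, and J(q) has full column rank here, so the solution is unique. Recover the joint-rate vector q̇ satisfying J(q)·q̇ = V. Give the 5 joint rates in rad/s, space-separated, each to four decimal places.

0.6660 0.3730 0.3370 -0.0050 -0.2430

o_n = [-0.4120, 0.4285, 0.3195]
J₁: ẑ×o_n = [-0.4285, -0.4120, 0.0000], ω = ẑ
J2: z=[0.4067, 0.9135, 0.0000] o=[-0.2101, 0.0935, 0.0000] → [0.2919, -0.1299, 0.3206, 0.4067, 0.9135, 0.0000]
J3: z=[-0.7747, 0.3449, 0.5299] o=[-0.4086, 0.1819, -0.3477] → [0.0995, 0.5151, -0.1899, -0.7747, 0.3449, 0.5299]
J4: z=[-0.7747, 0.3449, 0.5299] o=[-0.4409, 0.8774, -0.0363] → [0.3606, 0.2910, 0.3378, -0.7747, 0.3449, 0.5299]
J5: z=[-0.6289, -0.5074, -0.5891] o=[-0.6350, 0.7890, 0.2471] → [-0.2491, -0.0859, 0.3398, -0.6289, -0.5074, -0.5891]
q̇ = J⁺·V = [0.6660, 0.3730, 0.3370, -0.0050, -0.2430]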